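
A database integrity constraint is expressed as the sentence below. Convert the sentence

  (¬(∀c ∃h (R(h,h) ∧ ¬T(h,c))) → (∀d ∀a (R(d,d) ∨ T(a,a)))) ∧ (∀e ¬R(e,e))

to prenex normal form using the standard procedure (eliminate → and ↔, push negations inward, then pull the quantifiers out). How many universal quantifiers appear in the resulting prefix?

Eliminate → and ↔ using ¬ and ∨.
  (¬¬(∀c ∃h (R(h,h) ∧ ¬T(h,c))) ∨ (∀d ∀a (R(d,d) ∨ T(a,a)))) ∧ (∀e ¬R(e,e))
Move each ¬ inward, flipping quantifiers it crosses:
  ((∀c ∃h (R(h,h) ∧ ¬T(h,c))) ∨ (∀d ∀a (R(d,d) ∨ T(a,a)))) ∧ (∀e ¬R(e,e))
All bound variables are already distinct, so no renaming is needed.
Finally move all quantifiers to the prefix:
  ∀c ∃h ∀d ∀a ∀e ((R(h,h) ∧ ¬T(h,c) ∨ R(d,d) ∨ T(a,a)) ∧ ¬R(e,e))
The prefix is ∀c ∃h ∀d ∀a ∀e: 4 universal, 1 existential.

4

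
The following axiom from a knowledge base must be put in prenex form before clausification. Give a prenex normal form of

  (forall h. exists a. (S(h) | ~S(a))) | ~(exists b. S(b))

forall h. exists a. forall b. (S(h) | ~S(a) | ~S(b))

Push ¬ through the quantifiers and connectives to reach negation normal form:
  (forall h. exists a. (S(h) | ~S(a))) | (forall b. ~S(b))
Finally move all quantifiers to the prefix:
  forall h. exists a. forall b. (S(h) | ~S(a) | ~S(b))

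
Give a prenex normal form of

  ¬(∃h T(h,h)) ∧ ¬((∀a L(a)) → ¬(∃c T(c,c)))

∀h ∀a ∃c (¬T(h,h) ∧ L(a) ∧ T(c,c))

First replace A → B with ¬A ∨ B.
  ¬(∃h T(h,h)) ∧ ¬(¬(∀a L(a)) ∨ ¬(∃c T(c,c)))
Push ¬ through the quantifiers and connectives to reach negation normal form:
  (∀h ¬T(h,h)) ∧ (∀a L(a)) ∧ (∃c T(c,c))
All bound variables are already distinct, so no renaming is needed.
Extract every quantifier outward, since the variables are now distinct and don't occur free across branches:
  ∀h ∀a ∃c (¬T(h,h) ∧ L(a) ∧ T(c,c))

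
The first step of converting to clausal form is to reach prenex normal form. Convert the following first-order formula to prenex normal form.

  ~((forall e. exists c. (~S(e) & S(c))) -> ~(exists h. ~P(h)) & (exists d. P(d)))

Rewrite implications/biconditionals: A → B as ¬A ∨ B.
  ~(~(forall e. exists c. (~S(e) & S(c))) | ~(exists h. ~P(h)) & (exists d. P(d)))
Drive negations inward (¬∀x A ≡ ∃x ¬A, ¬∃x A ≡ ∀x ¬A, De Morgan for ∧/∨):
  (forall e. exists c. (~S(e) & S(c))) & ((exists h. ~P(h)) | (forall d. ~P(d)))
All bound variables are already distinct, so no renaming is needed.
Pull the quantifiers to the front (each side's bound variable is not free in the other side):
  forall e. exists c. exists h. forall d. (~S(e) & S(c) & (~P(h) | ~P(d)))

forall e. exists c. exists h. forall d. (~S(e) & S(c) & (~P(h) | ~P(d)))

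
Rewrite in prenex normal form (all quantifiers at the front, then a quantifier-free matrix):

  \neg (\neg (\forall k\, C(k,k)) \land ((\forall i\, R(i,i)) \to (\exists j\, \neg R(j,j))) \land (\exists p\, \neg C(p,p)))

First replace A → B with ¬A ∨ B.
  \neg (\neg (\forall k\, C(k,k)) \land (\neg (\forall i\, R(i,i)) \lor (\exists j\, \neg R(j,j))) \land (\exists p\, \neg C(p,p)))
Push ¬ through the quantifiers and connectives to reach negation normal form:
  (\forall k\, C(k,k)) \lor (\forall i\, R(i,i)) \land (\forall j\, R(j,j)) \lor (\forall p\, C(p,p))
All bound variables are already distinct, so no renaming is needed.
Extract every quantifier outward, since the variables are now distinct and don't occur free across branches:
  \forall k\, \forall i\, \forall j\, \forall p\, (C(k,k) \lor R(i,i) \land R(j,j) \lor C(p,p))

\forall k\, \forall i\, \forall j\, \forall p\, (C(k,k) \lor R(i,i) \land R(j,j) \lor C(p,p))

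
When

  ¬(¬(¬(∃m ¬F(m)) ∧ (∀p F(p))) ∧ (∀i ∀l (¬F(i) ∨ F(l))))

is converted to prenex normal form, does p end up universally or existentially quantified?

Drive negations inward (¬∀x A ≡ ∃x ¬A, ¬∃x A ≡ ∀x ¬A, De Morgan for ∧/∨):
  (∀m F(m)) ∧ (∀p F(p)) ∨ (∃i ∃l (F(i) ∧ ¬F(l)))
Finally move all quantifiers to the prefix:
  ∀m ∀p ∃i ∃l (F(m) ∧ F(p) ∨ F(i) ∧ ¬F(l))
The quantifier ∀p sits under an even number of negations, so it remains universal.

universal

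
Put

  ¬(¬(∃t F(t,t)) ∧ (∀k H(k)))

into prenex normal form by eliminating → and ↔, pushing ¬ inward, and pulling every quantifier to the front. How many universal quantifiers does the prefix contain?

0

Push ¬ through the quantifiers and connectives to reach negation normal form:
  (∃t F(t,t)) ∨ (∃k ¬H(k))
Pull the quantifiers to the front (each side's bound variable is not free in the other side):
  ∃t ∃k (F(t,t) ∨ ¬H(k))
The prefix is ∃t ∃k: 0 universal, 2 existential.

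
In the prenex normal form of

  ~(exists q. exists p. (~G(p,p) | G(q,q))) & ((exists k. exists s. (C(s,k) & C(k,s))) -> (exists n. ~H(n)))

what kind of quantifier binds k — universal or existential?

universal

Eliminate → and ↔ using ¬ and ∨.
  ~(exists q. exists p. (~G(p,p) | G(q,q))) & (~(exists k. exists s. (C(s,k) & C(k,s))) | (exists n. ~H(n)))
Push ¬ through the quantifiers and connectives to reach negation normal form:
  (forall q. forall p. (G(p,p) & ~G(q,q))) & ((forall k. forall s. (~C(s,k) | ~C(k,s))) | (exists n. ~H(n)))
All bound variables are already distinct, so no renaming is needed.
Finally move all quantifiers to the prefix:
  forall q. forall p. forall k. forall s. exists n. (G(p,p) & ~G(q,q) & (~C(s,k) | ~C(k,s) | ~H(n)))
The quantifier exists k sits under an odd number of negations (counting the antecedent side of each →), so it flips to forall k.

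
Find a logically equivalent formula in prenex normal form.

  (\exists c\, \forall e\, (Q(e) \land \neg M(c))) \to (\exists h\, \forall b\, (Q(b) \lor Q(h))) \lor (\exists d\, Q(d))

First replace A → B with ¬A ∨ B.
  \neg (\exists c\, \forall e\, (Q(e) \land \neg M(c))) \lor (\exists h\, \forall b\, (Q(b) \lor Q(h))) \lor (\exists d\, Q(d))
Move each ¬ inward, flipping quantifiers it crosses:
  (\forall c\, \exists e\, (\neg Q(e) \lor M(c))) \lor (\exists h\, \forall b\, (Q(b) \lor Q(h))) \lor (\exists d\, Q(d))
All bound variables are already distinct, so no renaming is needed.
Extract every quantifier outward, since the variables are now distinct and don't occur free across branches:
  \forall c\, \exists e\, \exists h\, \forall b\, \exists d\, (\neg Q(e) \lor M(c) \lor Q(b) \lor Q(h) \lor Q(d))

\forall c\, \exists e\, \exists h\, \forall b\, \exists d\, (\neg Q(e) \lor M(c) \lor Q(b) \lor Q(h) \lor Q(d))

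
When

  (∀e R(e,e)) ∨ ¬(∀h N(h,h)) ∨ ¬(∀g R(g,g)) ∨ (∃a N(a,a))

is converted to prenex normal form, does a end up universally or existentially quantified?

existential

Move each ¬ inward, flipping quantifiers it crosses:
  (∀e R(e,e)) ∨ (∃h ¬N(h,h)) ∨ (∃g ¬R(g,g)) ∨ (∃a N(a,a))
All bound variables are already distinct, so no renaming is needed.
Pull the quantifiers to the front (each side's bound variable is not free in the other side):
  ∀e ∃h ∃g ∃a (R(e,e) ∨ ¬N(h,h) ∨ ¬R(g,g) ∨ N(a,a))
The quantifier ∃a sits under an even number of negations, so it remains existential.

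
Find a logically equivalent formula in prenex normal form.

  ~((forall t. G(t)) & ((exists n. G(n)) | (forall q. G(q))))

Move each ¬ inward, flipping quantifiers it crosses:
  (exists t. ~G(t)) | (forall n. ~G(n)) & (exists q. ~G(q))
All bound variables are already distinct, so no renaming is needed.
Extract every quantifier outward, since the variables are now distinct and don't occur free across branches:
  exists t. forall n. exists q. (~G(t) | ~G(n) & ~G(q))

exists t. forall n. exists q. (~G(t) | ~G(n) & ~G(q))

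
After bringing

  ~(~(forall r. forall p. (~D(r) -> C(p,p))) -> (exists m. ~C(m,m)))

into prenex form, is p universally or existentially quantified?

existential

Eliminate → and ↔ using ¬ and ∨.
  ~(~~(forall r. forall p. (~~D(r) | C(p,p))) | (exists m. ~C(m,m)))
Push ¬ through the quantifiers and connectives to reach negation normal form:
  (exists r. exists p. (~D(r) & ~C(p,p))) & (forall m. C(m,m))
Finally move all quantifiers to the prefix:
  exists r. exists p. forall m. (~D(r) & ~C(p,p) & C(m,m))
The quantifier forall p sits under an odd number of negations (counting the antecedent side of each →), so it flips to exists p.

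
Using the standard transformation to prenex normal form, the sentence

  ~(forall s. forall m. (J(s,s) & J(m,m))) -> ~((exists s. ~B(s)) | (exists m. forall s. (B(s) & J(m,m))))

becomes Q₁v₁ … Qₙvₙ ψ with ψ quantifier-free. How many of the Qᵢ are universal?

Eliminate → and ↔ using ¬ and ∨.
  ~~(forall s. forall m. (J(s,s) & J(m,m))) | ~((exists s. ~B(s)) | (exists m. forall s. (B(s) & J(m,m))))
Move each ¬ inward, flipping quantifiers it crosses:
  (forall s. forall m. (J(s,s) & J(m,m))) | (forall s. B(s)) & (forall m. exists s. (~B(s) | ~J(m,m)))
Give each quantifier a distinct variable: s↦v1, m↦u, s↦z.
  (forall s. forall m. (J(s,s) & J(m,m))) | (forall v1. B(v1)) & (forall u. exists z. (~B(z) | ~J(u,u)))
Extract every quantifier outward, since the variables are now distinct and don't occur free across branches:
  forall s. forall m. forall v1. forall u. exists z. (J(s,s) & J(m,m) | B(v1) & (~B(z) | ~J(u,u)))
The prefix is forall s forall m forall v1 forall u exists z: 4 universal, 1 existential.

4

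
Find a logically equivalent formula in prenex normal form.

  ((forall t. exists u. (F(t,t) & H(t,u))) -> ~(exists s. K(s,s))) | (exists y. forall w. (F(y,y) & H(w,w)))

Rewrite implications/biconditionals: A → B as ¬A ∨ B.
  ~(forall t. exists u. (F(t,t) & H(t,u))) | ~(exists s. K(s,s)) | (exists y. forall w. (F(y,y) & H(w,w)))
Drive negations inward (¬∀x A ≡ ∃x ¬A, ¬∃x A ≡ ∀x ¬A, De Morgan for ∧/∨):
  (exists t. forall u. (~F(t,t) | ~H(t,u))) | (forall s. ~K(s,s)) | (exists y. forall w. (F(y,y) & H(w,w)))
All bound variables are already distinct, so no renaming is needed.
Finally move all quantifiers to the prefix:
  exists t. forall u. forall s. exists y. forall w. (~F(t,t) | ~H(t,u) | ~K(s,s) | F(y,y) & H(w,w))

exists t. forall u. forall s. exists y. forall w. (~F(t,t) | ~H(t,u) | ~K(s,s) | F(y,y) & H(w,w))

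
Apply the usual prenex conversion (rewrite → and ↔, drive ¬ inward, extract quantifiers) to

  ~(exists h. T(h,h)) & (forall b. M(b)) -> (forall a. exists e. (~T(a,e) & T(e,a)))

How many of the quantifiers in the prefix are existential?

Eliminate → and ↔ using ¬ and ∨.
  ~(~(exists h. T(h,h)) & (forall b. M(b))) | (forall a. exists e. (~T(a,e) & T(e,a)))
Push ¬ through the quantifiers and connectives to reach negation normal form:
  (exists h. T(h,h)) | (exists b. ~M(b)) | (forall a. exists e. (~T(a,e) & T(e,a)))
All bound variables are already distinct, so no renaming is needed.
Pull the quantifiers to the front (each side's bound variable is not free in the other side):
  exists h. exists b. forall a. exists e. (T(h,h) | ~M(b) | ~T(a,e) & T(e,a))
The prefix is exists h exists b forall a exists e: 1 universal, 3 existential.

3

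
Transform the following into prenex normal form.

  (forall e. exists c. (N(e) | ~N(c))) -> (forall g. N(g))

Rewrite implications/biconditionals: A → B as ¬A ∨ B.
  ~(forall e. exists c. (N(e) | ~N(c))) | (forall g. N(g))
Drive negations inward (¬∀x A ≡ ∃x ¬A, ¬∃x A ≡ ∀x ¬A, De Morgan for ∧/∨):
  (exists e. forall c. (~N(e) & N(c))) | (forall g. N(g))
Finally move all quantifiers to the prefix:
  exists e. forall c. forall g. (~N(e) & N(c) | N(g))

exists e. forall c. forall g. (~N(e) & N(c) | N(g))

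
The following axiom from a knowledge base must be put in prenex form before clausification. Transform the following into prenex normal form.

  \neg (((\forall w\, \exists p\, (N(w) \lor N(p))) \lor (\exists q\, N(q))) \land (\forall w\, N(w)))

\exists w\, \forall p\, \forall q\, \exists v\, (\neg N(w) \land \neg N(p) \land \neg N(q) \lor \neg N(v))

Drive negations inward (¬∀x A ≡ ∃x ¬A, ¬∃x A ≡ ∀x ¬A, De Morgan for ∧/∨):
  (\exists w\, \forall p\, (\neg N(w) \land \neg N(p))) \land (\forall q\, \neg N(q)) \lor (\exists w\, \neg N(w))
Standardize variables apart so no two quantifiers bind the same name: w↦v.
  (\exists w\, \forall p\, (\neg N(w) \land \neg N(p))) \land (\forall q\, \neg N(q)) \lor (\exists v\, \neg N(v))
Pull the quantifiers to the front (each side's bound variable is not free in the other side):
  \exists w\, \forall p\, \forall q\, \exists v\, (\neg N(w) \land \neg N(p) \land \neg N(q) \lor \neg N(v))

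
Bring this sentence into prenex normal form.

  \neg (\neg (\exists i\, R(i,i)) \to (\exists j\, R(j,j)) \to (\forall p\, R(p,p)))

Eliminate → and ↔ using ¬ and ∨.
  \neg (\neg \neg (\exists i\, R(i,i)) \lor \neg (\exists j\, R(j,j)) \lor (\forall p\, R(p,p)))
Move each ¬ inward, flipping quantifiers it crosses:
  (\forall i\, \neg R(i,i)) \land (\exists j\, R(j,j)) \land (\exists p\, \neg R(p,p))
Finally move all quantifiers to the prefix:
  \forall i\, \exists j\, \exists p\, (\neg R(i,i) \land R(j,j) \land \neg R(p,p))

\forall i\, \exists j\, \exists p\, (\neg R(i,i) \land R(j,j) \land \neg R(p,p))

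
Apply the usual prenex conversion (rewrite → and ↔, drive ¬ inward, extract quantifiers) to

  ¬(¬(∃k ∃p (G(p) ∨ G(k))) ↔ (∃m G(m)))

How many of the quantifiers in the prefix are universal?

First replace A → B with ¬A ∨ B; A ↔ B as (¬A ∨ B) ∧ (¬B ∨ A).
  ¬((¬¬(∃k ∃p (G(p) ∨ G(k))) ∨ (∃m G(m))) ∧ (¬(∃m G(m)) ∨ ¬(∃k ∃p (G(p) ∨ G(k)))))
Push ¬ through the quantifiers and connectives to reach negation normal form:
  (∀k ∀p (¬G(p) ∧ ¬G(k))) ∧ (∀m ¬G(m)) ∨ (∃m G(m)) ∧ (∃k ∃p (G(p) ∨ G(k)))
Standardize variables apart so no two quantifiers bind the same name: m↦z1, k↦x1, p↦u1.
  (∀k ∀p (¬G(p) ∧ ¬G(k))) ∧ (∀m ¬G(m)) ∨ (∃z1 G(z1)) ∧ (∃x1 ∃u1 (G(u1) ∨ G(x1)))
Extract every quantifier outward, since the variables are now distinct and don't occur free across branches:
  ∀k ∀p ∀m ∃z1 ∃x1 ∃u1 (¬G(p) ∧ ¬G(k) ∧ ¬G(m) ∨ G(z1) ∧ (G(u1) ∨ G(x1)))
The prefix is ∀k ∀p ∀m ∃z1 ∃x1 ∃u1: 3 universal, 3 existential.

3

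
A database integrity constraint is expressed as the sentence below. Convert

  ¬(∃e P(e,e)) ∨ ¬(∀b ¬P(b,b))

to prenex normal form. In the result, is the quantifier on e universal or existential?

universal

Push ¬ through the quantifiers and connectives to reach negation normal form:
  (∀e ¬P(e,e)) ∨ (∃b P(b,b))
All bound variables are already distinct, so no renaming is needed.
Finally move all quantifiers to the prefix:
  ∀e ∃b (¬P(e,e) ∨ P(b,b))
The quantifier ∃e sits under an odd number of negations, so it flips to ∀e.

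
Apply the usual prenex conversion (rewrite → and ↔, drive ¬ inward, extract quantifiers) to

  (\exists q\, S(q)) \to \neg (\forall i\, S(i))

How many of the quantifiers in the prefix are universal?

Rewrite implications/biconditionals: A → B as ¬A ∨ B.
  \neg (\exists q\, S(q)) \lor \neg (\forall i\, S(i))
Drive negations inward (¬∀x A ≡ ∃x ¬A, ¬∃x A ≡ ∀x ¬A, De Morgan for ∧/∨):
  (\forall q\, \neg S(q)) \lor (\exists i\, \neg S(i))
All bound variables are already distinct, so no renaming is needed.
Pull the quantifiers to the front (each side's bound variable is not free in the other side):
  \forall q\, \exists i\, (\neg S(q) \lor \neg S(i))
The prefix is \forall q \exists i: 1 universal, 1 existential.

1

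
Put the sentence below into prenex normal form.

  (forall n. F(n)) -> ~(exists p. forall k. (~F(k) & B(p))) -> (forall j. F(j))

exists n. exists p. forall k. forall j. (~F(n) | ~F(k) & B(p) | F(j))

First replace A → B with ¬A ∨ B.
  ~(forall n. F(n)) | ~~(exists p. forall k. (~F(k) & B(p))) | (forall j. F(j))
Drive negations inward (¬∀x A ≡ ∃x ¬A, ¬∃x A ≡ ∀x ¬A, De Morgan for ∧/∨):
  (exists n. ~F(n)) | (exists p. forall k. (~F(k) & B(p))) | (forall j. F(j))
All bound variables are already distinct, so no renaming is needed.
Pull the quantifiers to the front (each side's bound variable is not free in the other side):
  exists n. exists p. forall k. forall j. (~F(n) | ~F(k) & B(p) | F(j))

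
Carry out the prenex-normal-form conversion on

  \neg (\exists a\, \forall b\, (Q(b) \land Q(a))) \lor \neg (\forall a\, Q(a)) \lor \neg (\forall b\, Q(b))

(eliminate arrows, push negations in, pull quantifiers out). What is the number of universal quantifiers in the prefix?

Drive negations inward (¬∀x A ≡ ∃x ¬A, ¬∃x A ≡ ∀x ¬A, De Morgan for ∧/∨):
  (\forall a\, \exists b\, (\neg Q(b) \lor \neg Q(a))) \lor (\exists a\, \neg Q(a)) \lor (\exists b\, \neg Q(b))
Give each quantifier a distinct variable: a↦y, b↦z1.
  (\forall a\, \exists b\, (\neg Q(b) \lor \neg Q(a))) \lor (\exists y\, \neg Q(y)) \lor (\exists z1\, \neg Q(z1))
Pull the quantifiers to the front (each side's bound variable is not free in the other side):
  \forall a\, \exists b\, \exists y\, \exists z1\, (\neg Q(b) \lor \neg Q(a) \lor \neg Q(y) \lor \neg Q(z1))
The prefix is \forall a \exists b \exists y \exists z1: 1 universal, 3 existential.

1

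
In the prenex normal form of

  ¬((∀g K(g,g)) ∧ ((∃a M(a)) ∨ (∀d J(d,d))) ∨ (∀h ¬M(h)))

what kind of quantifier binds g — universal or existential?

Push ¬ through the quantifiers and connectives to reach negation normal form:
  ((∃g ¬K(g,g)) ∨ (∀a ¬M(a)) ∧ (∃d ¬J(d,d))) ∧ (∃h M(h))
Pull the quantifiers to the front (each side's bound variable is not free in the other side):
  ∃g ∀a ∃d ∃h ((¬K(g,g) ∨ ¬M(a) ∧ ¬J(d,d)) ∧ M(h))
The quantifier ∀g sits under an odd number of negations, so it flips to ∃g.

existential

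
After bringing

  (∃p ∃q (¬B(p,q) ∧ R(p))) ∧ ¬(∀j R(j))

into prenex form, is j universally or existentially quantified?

Drive negations inward (¬∀x A ≡ ∃x ¬A, ¬∃x A ≡ ∀x ¬A, De Morgan for ∧/∨):
  (∃p ∃q (¬B(p,q) ∧ R(p))) ∧ (∃j ¬R(j))
Pull the quantifiers to the front (each side's bound variable is not free in the other side):
  ∃p ∃q ∃j (¬B(p,q) ∧ R(p) ∧ ¬R(j))
The quantifier ∀j sits under an odd number of negations, so it flips to ∃j.

existential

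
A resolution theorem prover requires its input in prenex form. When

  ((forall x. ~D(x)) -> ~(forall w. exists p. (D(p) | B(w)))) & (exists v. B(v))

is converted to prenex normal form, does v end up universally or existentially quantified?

existential

First replace A → B with ¬A ∨ B.
  (~(forall x. ~D(x)) | ~(forall w. exists p. (D(p) | B(w)))) & (exists v. B(v))
Drive negations inward (¬∀x A ≡ ∃x ¬A, ¬∃x A ≡ ∀x ¬A, De Morgan for ∧/∨):
  ((exists x. D(x)) | (exists w. forall p. (~D(p) & ~B(w)))) & (exists v. B(v))
All bound variables are already distinct, so no renaming is needed.
Finally move all quantifiers to the prefix:
  exists x. exists w. forall p. exists v. ((D(x) | ~D(p) & ~B(w)) & B(v))
The quantifier exists v sits under an even number of negations (counting the antecedent side of each →), so it remains existential.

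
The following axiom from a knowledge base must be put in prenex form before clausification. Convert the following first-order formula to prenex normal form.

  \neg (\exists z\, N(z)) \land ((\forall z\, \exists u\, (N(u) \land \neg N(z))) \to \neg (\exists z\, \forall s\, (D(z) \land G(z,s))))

\forall z\, \exists y1\, \forall u\, \forall z1\, \exists s\, (\neg N(z) \land (\neg N(u) \lor N(y1) \lor \neg D(z1) \lor \neg G(z1,s)))

Eliminate → and ↔ using ¬ and ∨.
  \neg (\exists z\, N(z)) \land (\neg (\forall z\, \exists u\, (N(u) \land \neg N(z))) \lor \neg (\exists z\, \forall s\, (D(z) \land G(z,s))))
Push ¬ through the quantifiers and connectives to reach negation normal form:
  (\forall z\, \neg N(z)) \land ((\exists z\, \forall u\, (\neg N(u) \lor N(z))) \lor (\forall z\, \exists s\, (\neg D(z) \lor \neg G(z,s))))
Give each quantifier a distinct variable: z↦y1, z↦z1.
  (\forall z\, \neg N(z)) \land ((\exists y1\, \forall u\, (\neg N(u) \lor N(y1))) \lor (\forall z1\, \exists s\, (\neg D(z1) \lor \neg G(z1,s))))
Extract every quantifier outward, since the variables are now distinct and don't occur free across branches:
  \forall z\, \exists y1\, \forall u\, \forall z1\, \exists s\, (\neg N(z) \land (\neg N(u) \lor N(y1) \lor \neg D(z1) \lor \neg G(z1,s)))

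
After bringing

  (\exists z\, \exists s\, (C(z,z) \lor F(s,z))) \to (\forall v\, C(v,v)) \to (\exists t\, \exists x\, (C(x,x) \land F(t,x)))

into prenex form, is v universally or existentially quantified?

existential

Eliminate → and ↔ using ¬ and ∨.
  \neg (\exists z\, \exists s\, (C(z,z) \lor F(s,z))) \lor \neg (\forall v\, C(v,v)) \lor (\exists t\, \exists x\, (C(x,x) \land F(t,x)))
Move each ¬ inward, flipping quantifiers it crosses:
  (\forall z\, \forall s\, (\neg C(z,z) \land \neg F(s,z))) \lor (\exists v\, \neg C(v,v)) \lor (\exists t\, \exists x\, (C(x,x) \land F(t,x)))
All bound variables are already distinct, so no renaming is needed.
Pull the quantifiers to the front (each side's bound variable is not free in the other side):
  \forall z\, \forall s\, \exists v\, \exists t\, \exists x\, (\neg C(z,z) \land \neg F(s,z) \lor \neg C(v,v) \lor C(x,x) \land F(t,x))
The quantifier \forall v sits under an odd number of negations (counting the antecedent side of each →), so it flips to \exists v.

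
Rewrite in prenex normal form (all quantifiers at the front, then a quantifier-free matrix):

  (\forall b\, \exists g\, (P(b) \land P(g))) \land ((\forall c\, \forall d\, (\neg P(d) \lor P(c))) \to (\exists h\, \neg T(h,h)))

Rewrite implications/biconditionals: A → B as ¬A ∨ B.
  (\forall b\, \exists g\, (P(b) \land P(g))) \land (\neg (\forall c\, \forall d\, (\neg P(d) \lor P(c))) \lor (\exists h\, \neg T(h,h)))
Move each ¬ inward, flipping quantifiers it crosses:
  (\forall b\, \exists g\, (P(b) \land P(g))) \land ((\exists c\, \exists d\, (P(d) \land \neg P(c))) \lor (\exists h\, \neg T(h,h)))
All bound variables are already distinct, so no renaming is needed.
Pull the quantifiers to the front (each side's bound variable is not free in the other side):
  \forall b\, \exists g\, \exists c\, \exists d\, \exists h\, (P(b) \land P(g) \land (P(d) \land \neg P(c) \lor \neg T(h,h)))

\forall b\, \exists g\, \exists c\, \exists d\, \exists h\, (P(b) \land P(g) \land (P(d) \land \neg P(c) \lor \neg T(h,h)))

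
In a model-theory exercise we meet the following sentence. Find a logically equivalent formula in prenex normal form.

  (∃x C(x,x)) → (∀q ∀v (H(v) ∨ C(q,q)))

Eliminate → and ↔ using ¬ and ∨.
  ¬(∃x C(x,x)) ∨ (∀q ∀v (H(v) ∨ C(q,q)))
Move each ¬ inward, flipping quantifiers it crosses:
  (∀x ¬C(x,x)) ∨ (∀q ∀v (H(v) ∨ C(q,q)))
Finally move all quantifiers to the prefix:
  ∀x ∀q ∀v (¬C(x,x) ∨ H(v) ∨ C(q,q))

∀x ∀q ∀v (¬C(x,x) ∨ H(v) ∨ C(q,q))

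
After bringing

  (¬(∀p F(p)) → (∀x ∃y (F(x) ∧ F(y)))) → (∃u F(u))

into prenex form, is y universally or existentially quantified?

universal

Rewrite implications/biconditionals: A → B as ¬A ∨ B.
  ¬(¬¬(∀p F(p)) ∨ (∀x ∃y (F(x) ∧ F(y)))) ∨ (∃u F(u))
Push ¬ through the quantifiers and connectives to reach negation normal form:
  (∃p ¬F(p)) ∧ (∃x ∀y (¬F(x) ∨ ¬F(y))) ∨ (∃u F(u))
All bound variables are already distinct, so no renaming is needed.
Finally move all quantifiers to the prefix:
  ∃p ∃x ∀y ∃u (¬F(p) ∧ (¬F(x) ∨ ¬F(y)) ∨ F(u))
The quantifier ∃y sits under an odd number of negations (counting the antecedent side of each →), so it flips to ∀y.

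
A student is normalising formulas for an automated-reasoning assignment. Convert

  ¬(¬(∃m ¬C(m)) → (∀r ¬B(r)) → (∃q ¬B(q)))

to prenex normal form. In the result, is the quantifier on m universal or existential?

Rewrite implications/biconditionals: A → B as ¬A ∨ B.
  ¬(¬¬(∃m ¬C(m)) ∨ ¬(∀r ¬B(r)) ∨ (∃q ¬B(q)))
Push ¬ through the quantifiers and connectives to reach negation normal form:
  (∀m C(m)) ∧ (∀r ¬B(r)) ∧ (∀q B(q))
Extract every quantifier outward, since the variables are now distinct and don't occur free across branches:
  ∀m ∀r ∀q (C(m) ∧ ¬B(r) ∧ B(q))
The quantifier ∃m sits under an odd number of negations (counting the antecedent side of each →), so it flips to ∀m.

universal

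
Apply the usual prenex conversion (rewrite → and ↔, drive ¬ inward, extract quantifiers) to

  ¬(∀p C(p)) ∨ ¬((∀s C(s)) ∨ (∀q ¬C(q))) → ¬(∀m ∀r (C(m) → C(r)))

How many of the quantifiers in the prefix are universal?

Eliminate → and ↔ using ¬ and ∨.
  ¬(¬(∀p C(p)) ∨ ¬((∀s C(s)) ∨ (∀q ¬C(q)))) ∨ ¬(∀m ∀r (¬C(m) ∨ C(r)))
Push ¬ through the quantifiers and connectives to reach negation normal form:
  (∀p C(p)) ∧ ((∀s C(s)) ∨ (∀q ¬C(q))) ∨ (∃m ∃r (C(m) ∧ ¬C(r)))
All bound variables are already distinct, so no renaming is needed.
Pull the quantifiers to the front (each side's bound variable is not free in the other side):
  ∀p ∀s ∀q ∃m ∃r (C(p) ∧ (C(s) ∨ ¬C(q)) ∨ C(m) ∧ ¬C(r))
The prefix is ∀p ∀s ∀q ∃m ∃r: 3 universal, 2 existential.

3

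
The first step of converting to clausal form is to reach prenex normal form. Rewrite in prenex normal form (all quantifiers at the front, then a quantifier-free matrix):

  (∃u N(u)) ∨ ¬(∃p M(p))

Move each ¬ inward, flipping quantifiers it crosses:
  (∃u N(u)) ∨ (∀p ¬M(p))
All bound variables are already distinct, so no renaming is needed.
Extract every quantifier outward, since the variables are now distinct and don't occur free across branches:
  ∃u ∀p (N(u) ∨ ¬M(p))

∃u ∀p (N(u) ∨ ¬M(p))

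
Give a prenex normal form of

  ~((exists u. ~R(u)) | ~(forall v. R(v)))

Move each ¬ inward, flipping quantifiers it crosses:
  (forall u. R(u)) & (forall v. R(v))
All bound variables are already distinct, so no renaming is needed.
Finally move all quantifiers to the prefix:
  forall u. forall v. (R(u) & R(v))

forall u. forall v. (R(u) & R(v))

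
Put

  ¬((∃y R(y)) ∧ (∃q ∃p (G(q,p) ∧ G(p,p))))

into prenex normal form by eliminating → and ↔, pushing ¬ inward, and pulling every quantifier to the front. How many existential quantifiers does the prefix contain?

Move each ¬ inward, flipping quantifiers it crosses:
  (∀y ¬R(y)) ∨ (∀q ∀p (¬G(q,p) ∨ ¬G(p,p)))
All bound variables are already distinct, so no renaming is needed.
Pull the quantifiers to the front (each side's bound variable is not free in the other side):
  ∀y ∀q ∀p (¬R(y) ∨ ¬G(q,p) ∨ ¬G(p,p))
The prefix is ∀y ∀q ∀p: 3 universal, 0 existential.

0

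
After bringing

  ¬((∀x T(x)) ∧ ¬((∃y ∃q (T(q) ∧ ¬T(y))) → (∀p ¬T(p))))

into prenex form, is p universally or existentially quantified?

universal

First replace A → B with ¬A ∨ B.
  ¬((∀x T(x)) ∧ ¬(¬(∃y ∃q (T(q) ∧ ¬T(y))) ∨ (∀p ¬T(p))))
Move each ¬ inward, flipping quantifiers it crosses:
  (∃x ¬T(x)) ∨ (∀y ∀q (¬T(q) ∨ T(y))) ∨ (∀p ¬T(p))
All bound variables are already distinct, so no renaming is needed.
Finally move all quantifiers to the prefix:
  ∃x ∀y ∀q ∀p (¬T(x) ∨ ¬T(q) ∨ T(y) ∨ ¬T(p))
The quantifier ∀p sits under an even number of negations (counting the antecedent side of each →), so it remains universal.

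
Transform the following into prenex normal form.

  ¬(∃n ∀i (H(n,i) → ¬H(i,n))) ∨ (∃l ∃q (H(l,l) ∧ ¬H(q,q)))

∀n ∃i ∃l ∃q (H(n,i) ∧ H(i,n) ∨ H(l,l) ∧ ¬H(q,q))

First replace A → B with ¬A ∨ B.
  ¬(∃n ∀i (¬H(n,i) ∨ ¬H(i,n))) ∨ (∃l ∃q (H(l,l) ∧ ¬H(q,q)))
Push ¬ through the quantifiers and connectives to reach negation normal form:
  (∀n ∃i (H(n,i) ∧ H(i,n))) ∨ (∃l ∃q (H(l,l) ∧ ¬H(q,q)))
All bound variables are already distinct, so no renaming is needed.
Pull the quantifiers to the front (each side's bound variable is not free in the other side):
  ∀n ∃i ∃l ∃q (H(n,i) ∧ H(i,n) ∨ H(l,l) ∧ ¬H(q,q))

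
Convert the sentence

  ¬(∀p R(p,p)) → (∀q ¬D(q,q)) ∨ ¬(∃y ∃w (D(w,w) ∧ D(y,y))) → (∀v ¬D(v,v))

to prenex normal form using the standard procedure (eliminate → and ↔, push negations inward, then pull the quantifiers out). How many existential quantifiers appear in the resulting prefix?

3

First replace A → B with ¬A ∨ B.
  ¬¬(∀p R(p,p)) ∨ ¬((∀q ¬D(q,q)) ∨ ¬(∃y ∃w (D(w,w) ∧ D(y,y)))) ∨ (∀v ¬D(v,v))
Drive negations inward (¬∀x A ≡ ∃x ¬A, ¬∃x A ≡ ∀x ¬A, De Morgan for ∧/∨):
  (∀p R(p,p)) ∨ (∃q D(q,q)) ∧ (∃y ∃w (D(w,w) ∧ D(y,y))) ∨ (∀v ¬D(v,v))
Pull the quantifiers to the front (each side's bound variable is not free in the other side):
  ∀p ∃q ∃y ∃w ∀v (R(p,p) ∨ D(q,q) ∧ D(w,w) ∧ D(y,y) ∨ ¬D(v,v))
The prefix is ∀p ∃q ∃y ∃w ∀v: 2 universal, 3 existential.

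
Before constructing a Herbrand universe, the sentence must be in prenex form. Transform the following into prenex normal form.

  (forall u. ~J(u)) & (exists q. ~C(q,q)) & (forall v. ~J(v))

forall u. exists q. forall v. (~J(u) & ~C(q,q) & ~J(v))

All bound variables are already distinct, so no renaming is needed.
Extract every quantifier outward, since the variables are now distinct and don't occur free across branches:
  forall u. exists q. forall v. (~J(u) & ~C(q,q) & ~J(v))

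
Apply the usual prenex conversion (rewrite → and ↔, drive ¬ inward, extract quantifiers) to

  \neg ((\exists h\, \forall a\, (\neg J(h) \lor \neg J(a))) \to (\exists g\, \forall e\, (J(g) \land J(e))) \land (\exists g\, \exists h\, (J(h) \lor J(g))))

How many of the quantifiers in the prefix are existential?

2

Rewrite implications/biconditionals: A → B as ¬A ∨ B.
  \neg (\neg (\exists h\, \forall a\, (\neg J(h) \lor \neg J(a))) \lor (\exists g\, \forall e\, (J(g) \land J(e))) \land (\exists g\, \exists h\, (J(h) \lor J(g))))
Push ¬ through the quantifiers and connectives to reach negation normal form:
  (\exists h\, \forall a\, (\neg J(h) \lor \neg J(a))) \land ((\forall g\, \exists e\, (\neg J(g) \lor \neg J(e))) \lor (\forall g\, \forall h\, (\neg J(h) \land \neg J(g))))
Standardize variables apart so no two quantifiers bind the same name: g↦x, h↦y1.
  (\exists h\, \forall a\, (\neg J(h) \lor \neg J(a))) \land ((\forall g\, \exists e\, (\neg J(g) \lor \neg J(e))) \lor (\forall x\, \forall y1\, (\neg J(y1) \land \neg J(x))))
Extract every quantifier outward, since the variables are now distinct and don't occur free across branches:
  \exists h\, \forall a\, \forall g\, \exists e\, \forall x\, \forall y1\, ((\neg J(h) \lor \neg J(a)) \land (\neg J(g) \lor \neg J(e) \lor \neg J(y1) \land \neg J(x)))
The prefix is \exists h \forall a \forall g \exists e \forall x \forall y1: 4 universal, 2 existential.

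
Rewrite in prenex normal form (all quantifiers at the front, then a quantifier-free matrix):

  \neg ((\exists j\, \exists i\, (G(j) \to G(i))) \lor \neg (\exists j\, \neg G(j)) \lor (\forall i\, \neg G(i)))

\forall j\, \forall i\, \exists v1\, \exists z1\, (G(j) \land \neg G(i) \land \neg G(v1) \land G(z1))

Eliminate → and ↔ using ¬ and ∨.
  \neg ((\exists j\, \exists i\, (\neg G(j) \lor G(i))) \lor \neg (\exists j\, \neg G(j)) \lor (\forall i\, \neg G(i)))
Push ¬ through the quantifiers and connectives to reach negation normal form:
  (\forall j\, \forall i\, (G(j) \land \neg G(i))) \land (\exists j\, \neg G(j)) \land (\exists i\, G(i))
Rename bound variables to avoid capture: j↦v1, i↦z1.
  (\forall j\, \forall i\, (G(j) \land \neg G(i))) \land (\exists v1\, \neg G(v1)) \land (\exists z1\, G(z1))
Finally move all quantifiers to the prefix:
  \forall j\, \forall i\, \exists v1\, \exists z1\, (G(j) \land \neg G(i) \land \neg G(v1) \land G(z1))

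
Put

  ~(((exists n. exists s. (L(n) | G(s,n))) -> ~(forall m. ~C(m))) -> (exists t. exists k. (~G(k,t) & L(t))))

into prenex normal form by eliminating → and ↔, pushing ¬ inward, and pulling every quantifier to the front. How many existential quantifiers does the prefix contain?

First replace A → B with ¬A ∨ B.
  ~(~(~(exists n. exists s. (L(n) | G(s,n))) | ~(forall m. ~C(m))) | (exists t. exists k. (~G(k,t) & L(t))))
Drive negations inward (¬∀x A ≡ ∃x ¬A, ¬∃x A ≡ ∀x ¬A, De Morgan for ∧/∨):
  ((forall n. forall s. (~L(n) & ~G(s,n))) | (exists m. C(m))) & (forall t. forall k. (G(k,t) | ~L(t)))
All bound variables are already distinct, so no renaming is needed.
Finally move all quantifiers to the prefix:
  forall n. forall s. exists m. forall t. forall k. ((~L(n) & ~G(s,n) | C(m)) & (G(k,t) | ~L(t)))
The prefix is forall n forall s exists m forall t forall k: 4 universal, 1 existential.

1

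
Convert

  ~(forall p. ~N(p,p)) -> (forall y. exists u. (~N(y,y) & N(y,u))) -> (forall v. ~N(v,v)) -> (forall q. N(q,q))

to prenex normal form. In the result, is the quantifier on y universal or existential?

Rewrite implications/biconditionals: A → B as ¬A ∨ B.
  ~~(forall p. ~N(p,p)) | ~(forall y. exists u. (~N(y,y) & N(y,u))) | ~(forall v. ~N(v,v)) | (forall q. N(q,q))
Push ¬ through the quantifiers and connectives to reach negation normal form:
  (forall p. ~N(p,p)) | (exists y. forall u. (N(y,y) | ~N(y,u))) | (exists v. N(v,v)) | (forall q. N(q,q))
All bound variables are already distinct, so no renaming is needed.
Pull the quantifiers to the front (each side's bound variable is not free in the other side):
  forall p. exists y. forall u. exists v. forall q. (~N(p,p) | N(y,y) | ~N(y,u) | N(v,v) | N(q,q))
The quantifier forall y sits under an odd number of negations (counting the antecedent side of each →), so it flips to exists y.

existential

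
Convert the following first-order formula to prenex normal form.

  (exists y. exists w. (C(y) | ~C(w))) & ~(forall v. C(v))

exists y. exists w. exists v. ((C(y) | ~C(w)) & ~C(v))

Move each ¬ inward, flipping quantifiers it crosses:
  (exists y. exists w. (C(y) | ~C(w))) & (exists v. ~C(v))
Extract every quantifier outward, since the variables are now distinct and don't occur free across branches:
  exists y. exists w. exists v. ((C(y) | ~C(w)) & ~C(v))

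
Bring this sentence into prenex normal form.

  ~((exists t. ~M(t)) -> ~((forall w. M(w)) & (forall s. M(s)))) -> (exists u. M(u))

Eliminate → and ↔ using ¬ and ∨.
  ~~(~(exists t. ~M(t)) | ~((forall w. M(w)) & (forall s. M(s)))) | (exists u. M(u))
Move each ¬ inward, flipping quantifiers it crosses:
  (forall t. M(t)) | (exists w. ~M(w)) | (exists s. ~M(s)) | (exists u. M(u))
Finally move all quantifiers to the prefix:
  forall t. exists w. exists s. exists u. (M(t) | ~M(w) | ~M(s) | M(u))

forall t. exists w. exists s. exists u. (M(t) | ~M(w) | ~M(s) | M(u))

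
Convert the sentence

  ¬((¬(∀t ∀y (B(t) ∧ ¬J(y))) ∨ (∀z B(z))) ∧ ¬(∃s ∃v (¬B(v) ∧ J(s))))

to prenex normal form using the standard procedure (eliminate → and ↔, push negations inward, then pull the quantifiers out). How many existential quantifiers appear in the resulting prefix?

Push ¬ through the quantifiers and connectives to reach negation normal form:
  (∀t ∀y (B(t) ∧ ¬J(y))) ∧ (∃z ¬B(z)) ∨ (∃s ∃v (¬B(v) ∧ J(s)))
Pull the quantifiers to the front (each side's bound variable is not free in the other side):
  ∀t ∀y ∃z ∃s ∃v (B(t) ∧ ¬J(y) ∧ ¬B(z) ∨ ¬B(v) ∧ J(s))
The prefix is ∀t ∀y ∃z ∃s ∃v: 2 universal, 3 existential.

3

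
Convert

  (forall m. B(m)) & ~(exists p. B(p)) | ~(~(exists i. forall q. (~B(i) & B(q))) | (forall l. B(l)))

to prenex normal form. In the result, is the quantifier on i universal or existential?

existential

Push ¬ through the quantifiers and connectives to reach negation normal form:
  (forall m. B(m)) & (forall p. ~B(p)) | (exists i. forall q. (~B(i) & B(q))) & (exists l. ~B(l))
Pull the quantifiers to the front (each side's bound variable is not free in the other side):
  forall m. forall p. exists i. forall q. exists l. (B(m) & ~B(p) | ~B(i) & B(q) & ~B(l))
The quantifier exists i sits under an even number of negations, so it remains existential.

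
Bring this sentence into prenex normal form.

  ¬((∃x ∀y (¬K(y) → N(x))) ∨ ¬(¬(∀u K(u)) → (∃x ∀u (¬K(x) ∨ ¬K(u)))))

Rewrite implications/biconditionals: A → B as ¬A ∨ B.
  ¬((∃x ∀y (¬¬K(y) ∨ N(x))) ∨ ¬(¬¬(∀u K(u)) ∨ (∃x ∀u (¬K(x) ∨ ¬K(u)))))
Move each ¬ inward, flipping quantifiers it crosses:
  (∀x ∃y (¬K(y) ∧ ¬N(x))) ∧ ((∀u K(u)) ∨ (∃x ∀u (¬K(x) ∨ ¬K(u))))
Give each quantifier a distinct variable: x↦t, u↦c.
  (∀x ∃y (¬K(y) ∧ ¬N(x))) ∧ ((∀u K(u)) ∨ (∃t ∀c (¬K(t) ∨ ¬K(c))))
Pull the quantifiers to the front (each side's bound variable is not free in the other side):
  ∀x ∃y ∀u ∃t ∀c (¬K(y) ∧ ¬N(x) ∧ (K(u) ∨ ¬K(t) ∨ ¬K(c)))

∀x ∃y ∀u ∃t ∀c (¬K(y) ∧ ¬N(x) ∧ (K(u) ∨ ¬K(t) ∨ ¬K(c)))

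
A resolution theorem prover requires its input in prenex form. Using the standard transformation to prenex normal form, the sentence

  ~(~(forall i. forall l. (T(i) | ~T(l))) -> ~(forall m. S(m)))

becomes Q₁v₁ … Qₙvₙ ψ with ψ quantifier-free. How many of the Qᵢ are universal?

1

Rewrite implications/biconditionals: A → B as ¬A ∨ B.
  ~(~~(forall i. forall l. (T(i) | ~T(l))) | ~(forall m. S(m)))
Move each ¬ inward, flipping quantifiers it crosses:
  (exists i. exists l. (~T(i) & T(l))) & (forall m. S(m))
All bound variables are already distinct, so no renaming is needed.
Finally move all quantifiers to the prefix:
  exists i. exists l. forall m. (~T(i) & T(l) & S(m))
The prefix is exists i exists l forall m: 1 universal, 2 existential.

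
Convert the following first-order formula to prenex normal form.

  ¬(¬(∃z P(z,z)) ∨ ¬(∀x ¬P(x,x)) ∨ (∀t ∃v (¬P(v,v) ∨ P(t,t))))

Move each ¬ inward, flipping quantifiers it crosses:
  (∃z P(z,z)) ∧ (∀x ¬P(x,x)) ∧ (∃t ∀v (P(v,v) ∧ ¬P(t,t)))
All bound variables are already distinct, so no renaming is needed.
Extract every quantifier outward, since the variables are now distinct and don't occur free across branches:
  ∃z ∀x ∃t ∀v (P(z,z) ∧ ¬P(x,x) ∧ P(v,v) ∧ ¬P(t,t))

∃z ∀x ∃t ∀v (P(z,z) ∧ ¬P(x,x) ∧ P(v,v) ∧ ¬P(t,t))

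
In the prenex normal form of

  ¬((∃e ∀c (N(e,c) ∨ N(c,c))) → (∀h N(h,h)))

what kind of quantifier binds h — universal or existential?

existential

Rewrite implications/biconditionals: A → B as ¬A ∨ B.
  ¬(¬(∃e ∀c (N(e,c) ∨ N(c,c))) ∨ (∀h N(h,h)))
Drive negations inward (¬∀x A ≡ ∃x ¬A, ¬∃x A ≡ ∀x ¬A, De Morgan for ∧/∨):
  (∃e ∀c (N(e,c) ∨ N(c,c))) ∧ (∃h ¬N(h,h))
Pull the quantifiers to the front (each side's bound variable is not free in the other side):
  ∃e ∀c ∃h ((N(e,c) ∨ N(c,c)) ∧ ¬N(h,h))
The quantifier ∀h sits under an odd number of negations (counting the antecedent side of each →), so it flips to ∃h.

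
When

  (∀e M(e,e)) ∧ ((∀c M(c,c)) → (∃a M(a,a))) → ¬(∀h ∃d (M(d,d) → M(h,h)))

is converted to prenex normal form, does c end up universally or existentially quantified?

universal

Eliminate → and ↔ using ¬ and ∨.
  ¬((∀e M(e,e)) ∧ (¬(∀c M(c,c)) ∨ (∃a M(a,a)))) ∨ ¬(∀h ∃d (¬M(d,d) ∨ M(h,h)))
Push ¬ through the quantifiers and connectives to reach negation normal form:
  (∃e ¬M(e,e)) ∨ (∀c M(c,c)) ∧ (∀a ¬M(a,a)) ∨ (∃h ∀d (M(d,d) ∧ ¬M(h,h)))
Finally move all quantifiers to the prefix:
  ∃e ∀c ∀a ∃h ∀d (¬M(e,e) ∨ M(c,c) ∧ ¬M(a,a) ∨ M(d,d) ∧ ¬M(h,h))
The quantifier ∀c sits under an even number of negations (counting the antecedent side of each →), so it remains universal.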